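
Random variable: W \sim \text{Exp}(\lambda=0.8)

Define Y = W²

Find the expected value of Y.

E[W²] = Var(W) + (E[W])² = 1.5625 + 1.5625 = 3.125

3.125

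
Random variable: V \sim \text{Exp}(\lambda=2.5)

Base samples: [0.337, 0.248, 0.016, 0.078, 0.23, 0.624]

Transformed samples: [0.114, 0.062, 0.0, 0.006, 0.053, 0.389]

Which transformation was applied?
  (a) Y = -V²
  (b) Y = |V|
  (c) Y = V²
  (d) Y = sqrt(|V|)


Checking option (c) Y = V²:
  V = 0.337 -> Y = 0.114 ✓
  V = 0.248 -> Y = 0.062 ✓
  V = 0.016 -> Y = 0.0 ✓
All samples match this transformation.

(c) V²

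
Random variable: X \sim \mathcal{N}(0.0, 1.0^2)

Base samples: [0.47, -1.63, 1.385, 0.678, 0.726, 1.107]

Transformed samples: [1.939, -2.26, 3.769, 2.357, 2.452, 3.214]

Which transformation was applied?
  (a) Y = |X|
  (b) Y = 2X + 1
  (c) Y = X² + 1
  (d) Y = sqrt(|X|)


Checking option (b) Y = 2X + 1:
  X = 0.47 -> Y = 1.939 ✓
  X = -1.63 -> Y = -2.26 ✓
  X = 1.385 -> Y = 3.769 ✓
All samples match this transformation.

(b) 2X + 1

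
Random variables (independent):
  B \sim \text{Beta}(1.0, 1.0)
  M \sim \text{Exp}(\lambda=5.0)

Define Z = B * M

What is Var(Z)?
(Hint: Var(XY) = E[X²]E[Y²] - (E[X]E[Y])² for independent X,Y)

Var(XY) = E[X²]E[Y²] - (E[X]E[Y])²
E[B] = 0.5, Var(B) = 0.083333333
E[M] = 0.2, Var(M) = 0.04
E[B²] = 0.083333333 + 0.5² = 0.33333333
E[M²] = 0.04 + 0.2² = 0.08
Var(Z) = 0.33333333*0.08 - (0.5*0.2)²
= 0.026666667 - 0.01 = 0.016666667

0.016666667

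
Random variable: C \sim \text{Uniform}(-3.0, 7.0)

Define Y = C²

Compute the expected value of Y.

Using E[X²] = Var(X) + (E[X])²:
E[C] = 2
Var(C) = (7 + 3)^2/12 = 8.3333333
E[C²] = 8.3333333 + 2² = 8.3333333 + 4 = 12.333333

12.333333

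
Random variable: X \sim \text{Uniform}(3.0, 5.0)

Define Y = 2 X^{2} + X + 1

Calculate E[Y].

E[Y] = 2*E[X²] + 1*E[X] + 1
E[X] = 4
E[X²] = Var(X) + (E[X])² = 0.33333333 + 16 = 16.333333
E[Y] = 2*16.333333 + 1*4 + 1 = 37.666667

37.666667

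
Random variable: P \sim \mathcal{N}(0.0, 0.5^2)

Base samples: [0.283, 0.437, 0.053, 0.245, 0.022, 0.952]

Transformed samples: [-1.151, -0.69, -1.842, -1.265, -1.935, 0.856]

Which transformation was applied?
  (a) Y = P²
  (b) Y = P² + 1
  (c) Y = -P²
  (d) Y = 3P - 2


Checking option (d) Y = 3P - 2:
  P = 0.283 -> Y = -1.151 ✓
  P = 0.437 -> Y = -0.69 ✓
  P = 0.053 -> Y = -1.842 ✓
All samples match this transformation.

(d) 3P - 2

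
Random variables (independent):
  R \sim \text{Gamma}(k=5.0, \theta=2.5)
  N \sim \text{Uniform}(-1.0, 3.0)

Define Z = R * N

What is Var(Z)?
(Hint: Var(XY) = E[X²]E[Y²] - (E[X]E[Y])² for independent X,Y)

Var(XY) = E[X²]E[Y²] - (E[X]E[Y])²
E[R] = 12.5, Var(R) = 31.25
E[N] = 1, Var(N) = 1.3333333
E[R²] = 31.25 + 12.5² = 187.5
E[N²] = 1.3333333 + 1² = 2.3333333
Var(Z) = 187.5*2.3333333 - (12.5*1)²
= 437.5 - 156.25 = 281.25

281.25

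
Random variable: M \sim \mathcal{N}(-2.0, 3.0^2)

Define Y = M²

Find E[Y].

Using E[X²] = Var(X) + (E[X])²:
E[M] = -2
Var(M) = 3.0^2 = 9
E[M²] = 9 + (-2)² = 9 + 4 = 13

13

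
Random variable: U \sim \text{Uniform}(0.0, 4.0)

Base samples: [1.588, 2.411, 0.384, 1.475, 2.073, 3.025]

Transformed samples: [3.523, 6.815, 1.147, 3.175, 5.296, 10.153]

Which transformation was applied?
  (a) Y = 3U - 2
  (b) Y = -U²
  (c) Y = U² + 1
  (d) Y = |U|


Checking option (c) Y = U² + 1:
  U = 1.588 -> Y = 3.523 ✓
  U = 2.411 -> Y = 6.815 ✓
  U = 0.384 -> Y = 1.147 ✓
All samples match this transformation.

(c) U² + 1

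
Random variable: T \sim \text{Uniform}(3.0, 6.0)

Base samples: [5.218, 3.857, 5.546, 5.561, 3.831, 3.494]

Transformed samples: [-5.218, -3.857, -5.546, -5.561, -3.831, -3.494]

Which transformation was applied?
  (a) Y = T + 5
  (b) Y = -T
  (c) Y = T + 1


Checking option (b) Y = -T:
  T = 5.218 -> Y = -5.218 ✓
  T = 3.857 -> Y = -3.857 ✓
  T = 5.546 -> Y = -5.546 ✓
All samples match this transformation.

(b) -T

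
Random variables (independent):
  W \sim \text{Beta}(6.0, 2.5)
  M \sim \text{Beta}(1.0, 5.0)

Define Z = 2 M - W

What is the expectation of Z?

E[Z] = -1*E[W] + 2*E[M]
E[W] = 0.70588235
E[M] = 0.16666667
E[Z] = -1*0.70588235 + 2*0.16666667 = -0.37254902

-0.37254902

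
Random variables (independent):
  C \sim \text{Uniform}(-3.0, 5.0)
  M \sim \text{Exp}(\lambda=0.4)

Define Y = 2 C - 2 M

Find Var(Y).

For independent RVs: Var(aX + bY) = a²Var(X) + b²Var(Y)
Var(C) = 5.3333333
Var(M) = 6.25
Var(Y) = 2²*5.3333333 + (-2)²*6.25
= 4*5.3333333 + 4*6.25 = 46.333333

46.333333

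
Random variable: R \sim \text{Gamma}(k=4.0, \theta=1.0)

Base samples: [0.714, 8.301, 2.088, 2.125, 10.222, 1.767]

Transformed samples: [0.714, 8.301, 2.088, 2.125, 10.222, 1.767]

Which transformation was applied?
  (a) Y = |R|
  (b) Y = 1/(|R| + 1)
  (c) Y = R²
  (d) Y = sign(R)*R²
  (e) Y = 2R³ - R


Checking option (a) Y = |R|:
  R = 0.714 -> Y = 0.714 ✓
  R = 8.301 -> Y = 8.301 ✓
  R = 2.088 -> Y = 2.088 ✓
All samples match this transformation.

(a) |R|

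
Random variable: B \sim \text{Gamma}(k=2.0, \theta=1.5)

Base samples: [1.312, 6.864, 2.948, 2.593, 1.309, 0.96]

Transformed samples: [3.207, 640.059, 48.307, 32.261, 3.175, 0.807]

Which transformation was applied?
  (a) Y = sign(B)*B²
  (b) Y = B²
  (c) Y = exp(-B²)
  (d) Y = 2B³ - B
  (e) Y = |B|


Checking option (d) Y = 2B³ - B:
  B = 1.312 -> Y = 3.207 ✓
  B = 6.864 -> Y = 640.059 ✓
  B = 2.948 -> Y = 48.307 ✓
All samples match this transformation.

(d) 2B³ - B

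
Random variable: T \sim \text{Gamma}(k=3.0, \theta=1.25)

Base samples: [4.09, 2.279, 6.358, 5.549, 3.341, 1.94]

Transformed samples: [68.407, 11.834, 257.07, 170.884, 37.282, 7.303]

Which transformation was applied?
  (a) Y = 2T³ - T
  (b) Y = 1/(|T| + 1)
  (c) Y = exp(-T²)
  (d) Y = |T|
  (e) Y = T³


Checking option (e) Y = T³:
  T = 4.09 -> Y = 68.407 ✓
  T = 2.279 -> Y = 11.834 ✓
  T = 6.358 -> Y = 257.07 ✓
All samples match this transformation.

(e) T³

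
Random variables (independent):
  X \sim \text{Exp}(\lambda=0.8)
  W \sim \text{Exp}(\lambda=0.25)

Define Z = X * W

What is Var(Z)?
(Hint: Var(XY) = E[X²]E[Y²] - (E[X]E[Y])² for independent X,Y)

Var(XY) = E[X²]E[Y²] - (E[X]E[Y])²
E[X] = 1.25, Var(X) = 1.5625
E[W] = 4, Var(W) = 16
E[X²] = 1.5625 + 1.25² = 3.125
E[W²] = 16 + 4² = 32
Var(Z) = 3.125*32 - (1.25*4)²
= 100 - 25 = 75

75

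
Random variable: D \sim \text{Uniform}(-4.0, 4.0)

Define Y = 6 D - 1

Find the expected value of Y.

For Y = 6D - 1:
E[Y] = 6 * E[D] - 1
E[D] = (-4 + 4)/2 = 0
E[Y] = 6 * 0 - 1 = -1

-1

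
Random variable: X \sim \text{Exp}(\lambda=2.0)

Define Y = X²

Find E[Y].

E[X²] = Var(X) + (E[X])² = 0.25 + 0.25 = 0.5

0.5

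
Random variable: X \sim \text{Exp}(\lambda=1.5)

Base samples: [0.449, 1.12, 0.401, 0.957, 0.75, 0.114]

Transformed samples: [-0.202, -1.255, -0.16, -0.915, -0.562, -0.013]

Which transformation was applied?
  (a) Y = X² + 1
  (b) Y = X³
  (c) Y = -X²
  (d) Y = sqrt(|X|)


Checking option (c) Y = -X²:
  X = 0.449 -> Y = -0.202 ✓
  X = 1.12 -> Y = -1.255 ✓
  X = 0.401 -> Y = -0.16 ✓
All samples match this transformation.

(c) -X²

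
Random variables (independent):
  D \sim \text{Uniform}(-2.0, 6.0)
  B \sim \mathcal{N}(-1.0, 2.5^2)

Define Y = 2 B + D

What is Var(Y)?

For independent RVs: Var(aX + bY) = a²Var(X) + b²Var(Y)
Var(D) = 5.3333333
Var(B) = 6.25
Var(Y) = 1²*5.3333333 + 2²*6.25
= 1*5.3333333 + 4*6.25 = 30.333333

30.333333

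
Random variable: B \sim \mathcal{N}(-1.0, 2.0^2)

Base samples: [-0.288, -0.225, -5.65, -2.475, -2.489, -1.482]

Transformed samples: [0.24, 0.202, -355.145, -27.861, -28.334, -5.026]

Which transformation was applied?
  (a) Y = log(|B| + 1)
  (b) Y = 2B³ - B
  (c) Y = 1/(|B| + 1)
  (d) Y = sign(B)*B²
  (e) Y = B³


Checking option (b) Y = 2B³ - B:
  B = -0.288 -> Y = 0.24 ✓
  B = -0.225 -> Y = 0.202 ✓
  B = -5.65 -> Y = -355.145 ✓
All samples match this transformation.

(b) 2B³ - B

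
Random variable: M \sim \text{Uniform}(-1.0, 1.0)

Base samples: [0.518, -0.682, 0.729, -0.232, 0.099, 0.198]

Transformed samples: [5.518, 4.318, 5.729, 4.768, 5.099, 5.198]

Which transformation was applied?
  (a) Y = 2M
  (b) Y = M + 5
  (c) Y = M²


Checking option (b) Y = M + 5:
  M = 0.518 -> Y = 5.518 ✓
  M = -0.682 -> Y = 4.318 ✓
  M = 0.729 -> Y = 5.729 ✓
All samples match this transformation.

(b) M + 5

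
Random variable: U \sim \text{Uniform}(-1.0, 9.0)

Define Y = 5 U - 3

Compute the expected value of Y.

For Y = 5U - 3:
E[Y] = 5 * E[U] - 3
E[U] = (-1 + 9)/2 = 4
E[Y] = 5 * 4 - 3 = 17

17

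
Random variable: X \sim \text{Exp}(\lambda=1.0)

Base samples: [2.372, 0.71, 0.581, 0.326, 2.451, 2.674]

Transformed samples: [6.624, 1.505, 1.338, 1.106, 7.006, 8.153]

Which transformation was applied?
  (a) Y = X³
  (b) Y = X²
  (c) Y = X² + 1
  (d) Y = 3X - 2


Checking option (c) Y = X² + 1:
  X = 2.372 -> Y = 6.624 ✓
  X = 0.71 -> Y = 1.505 ✓
  X = 0.581 -> Y = 1.338 ✓
All samples match this transformation.

(c) X² + 1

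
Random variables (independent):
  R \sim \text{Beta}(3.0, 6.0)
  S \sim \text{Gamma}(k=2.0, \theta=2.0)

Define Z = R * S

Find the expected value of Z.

For independent RVs: E[XY] = E[X]*E[Y]
E[R] = 0.33333333
E[S] = 4
E[Z] = 0.33333333 * 4 = 1.3333333

1.3333333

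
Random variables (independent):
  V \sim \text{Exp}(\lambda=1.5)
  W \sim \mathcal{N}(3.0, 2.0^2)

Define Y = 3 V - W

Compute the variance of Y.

For independent RVs: Var(aX + bY) = a²Var(X) + b²Var(Y)
Var(V) = 0.44444444
Var(W) = 4
Var(Y) = 3²*0.44444444 + (-1)²*4
= 9*0.44444444 + 1*4 = 8

8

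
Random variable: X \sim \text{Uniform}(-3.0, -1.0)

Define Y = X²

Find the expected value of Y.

Using E[X²] = Var(X) + (E[X])²:
E[X] = -2
Var(X) = (-1 + 3)^2/12 = 0.33333333
E[X²] = 0.33333333 + (-2)² = 0.33333333 + 4 = 4.3333333

4.3333333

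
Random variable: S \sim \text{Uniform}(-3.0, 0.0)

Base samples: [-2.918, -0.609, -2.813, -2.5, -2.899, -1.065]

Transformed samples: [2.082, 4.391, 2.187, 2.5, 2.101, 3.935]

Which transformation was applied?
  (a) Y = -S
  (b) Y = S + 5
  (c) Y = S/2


Checking option (b) Y = S + 5:
  S = -2.918 -> Y = 2.082 ✓
  S = -0.609 -> Y = 4.391 ✓
  S = -2.813 -> Y = 2.187 ✓
All samples match this transformation.

(b) S + 5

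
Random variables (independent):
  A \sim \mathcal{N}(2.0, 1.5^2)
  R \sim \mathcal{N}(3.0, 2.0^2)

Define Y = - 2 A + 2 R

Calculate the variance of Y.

For independent RVs: Var(aX + bY) = a²Var(X) + b²Var(Y)
Var(A) = 2.25
Var(R) = 4
Var(Y) = (-2)²*2.25 + 2²*4
= 4*2.25 + 4*4 = 25

25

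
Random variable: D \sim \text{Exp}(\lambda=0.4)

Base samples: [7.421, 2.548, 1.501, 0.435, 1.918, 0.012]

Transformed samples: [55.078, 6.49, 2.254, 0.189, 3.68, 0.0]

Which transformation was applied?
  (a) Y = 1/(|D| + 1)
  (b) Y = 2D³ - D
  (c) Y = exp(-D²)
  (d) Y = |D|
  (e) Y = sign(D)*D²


Checking option (e) Y = sign(D)*D²:
  D = 7.421 -> Y = 55.078 ✓
  D = 2.548 -> Y = 6.49 ✓
  D = 1.501 -> Y = 2.254 ✓
All samples match this transformation.

(e) sign(D)*D²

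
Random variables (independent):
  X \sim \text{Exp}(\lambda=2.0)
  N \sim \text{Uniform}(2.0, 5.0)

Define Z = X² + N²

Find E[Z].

E[Z] = E[X²] + E[N²]
E[X²] = Var(X) + E[X]² = 0.25 + 0.25 = 0.5
E[N²] = Var(N) + E[N]² = 0.75 + 12.25 = 13
E[Z] = 0.5 + 13 = 13.5

13.5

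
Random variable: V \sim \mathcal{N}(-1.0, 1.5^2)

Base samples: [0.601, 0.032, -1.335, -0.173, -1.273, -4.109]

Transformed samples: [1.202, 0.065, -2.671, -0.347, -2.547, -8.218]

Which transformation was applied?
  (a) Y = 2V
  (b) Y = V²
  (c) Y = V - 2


Checking option (a) Y = 2V:
  V = 0.601 -> Y = 1.202 ✓
  V = 0.032 -> Y = 0.065 ✓
  V = -1.335 -> Y = -2.671 ✓
All samples match this transformation.

(a) 2V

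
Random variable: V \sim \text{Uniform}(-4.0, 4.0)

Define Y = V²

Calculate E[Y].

E[V²] = Var(V) + (E[V])² = 5.3333333 + 0 = 5.3333333

5.3333333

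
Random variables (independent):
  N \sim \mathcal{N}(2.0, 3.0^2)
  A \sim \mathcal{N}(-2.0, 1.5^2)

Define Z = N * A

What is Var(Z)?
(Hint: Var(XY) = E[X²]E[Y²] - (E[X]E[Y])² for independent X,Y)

Var(XY) = E[X²]E[Y²] - (E[X]E[Y])²
E[N] = 2, Var(N) = 9
E[A] = -2, Var(A) = 2.25
E[N²] = 9 + 2² = 13
E[A²] = 2.25 + (-2)² = 6.25
Var(Z) = 13*6.25 - (2*(-2))²
= 81.25 - 16 = 65.25

65.25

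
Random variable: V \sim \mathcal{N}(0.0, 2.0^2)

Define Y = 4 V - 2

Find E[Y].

For Y = 4V - 2:
E[Y] = 4 * E[V] - 2
E[V] = 0.0 = 0
E[Y] = 4 * 0 - 2 = -2

-2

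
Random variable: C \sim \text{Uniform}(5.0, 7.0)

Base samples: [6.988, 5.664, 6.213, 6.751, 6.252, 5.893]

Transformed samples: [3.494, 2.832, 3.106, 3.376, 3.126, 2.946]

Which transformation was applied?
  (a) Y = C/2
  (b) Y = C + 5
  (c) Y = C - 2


Checking option (a) Y = C/2:
  C = 6.988 -> Y = 3.494 ✓
  C = 5.664 -> Y = 2.832 ✓
  C = 6.213 -> Y = 3.106 ✓
All samples match this transformation.

(a) C/2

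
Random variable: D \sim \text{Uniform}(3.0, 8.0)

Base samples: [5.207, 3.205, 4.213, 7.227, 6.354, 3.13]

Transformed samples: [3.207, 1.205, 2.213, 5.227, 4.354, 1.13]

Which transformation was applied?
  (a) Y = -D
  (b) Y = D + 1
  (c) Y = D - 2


Checking option (c) Y = D - 2:
  D = 5.207 -> Y = 3.207 ✓
  D = 3.205 -> Y = 1.205 ✓
  D = 4.213 -> Y = 2.213 ✓
All samples match this transformation.

(c) D - 2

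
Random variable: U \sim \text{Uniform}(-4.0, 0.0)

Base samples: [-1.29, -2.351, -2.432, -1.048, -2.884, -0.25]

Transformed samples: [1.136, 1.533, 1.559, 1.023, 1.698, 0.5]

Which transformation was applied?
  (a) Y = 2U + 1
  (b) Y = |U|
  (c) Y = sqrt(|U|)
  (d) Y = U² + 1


Checking option (c) Y = sqrt(|U|):
  U = -1.29 -> Y = 1.136 ✓
  U = -2.351 -> Y = 1.533 ✓
  U = -2.432 -> Y = 1.559 ✓
All samples match this transformation.

(c) sqrt(|U|)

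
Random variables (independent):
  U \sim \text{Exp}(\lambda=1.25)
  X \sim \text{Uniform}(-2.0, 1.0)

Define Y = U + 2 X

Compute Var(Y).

For independent RVs: Var(aX + bY) = a²Var(X) + b²Var(Y)
Var(U) = 0.64
Var(X) = 0.75
Var(Y) = 1²*0.64 + 2²*0.75
= 1*0.64 + 4*0.75 = 3.64

3.64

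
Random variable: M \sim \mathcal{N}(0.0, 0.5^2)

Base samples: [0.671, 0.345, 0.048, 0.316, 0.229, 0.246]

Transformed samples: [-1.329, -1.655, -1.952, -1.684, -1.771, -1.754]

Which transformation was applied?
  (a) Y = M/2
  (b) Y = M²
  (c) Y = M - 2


Checking option (c) Y = M - 2:
  M = 0.671 -> Y = -1.329 ✓
  M = 0.345 -> Y = -1.655 ✓
  M = 0.048 -> Y = -1.952 ✓
All samples match this transformation.

(c) M - 2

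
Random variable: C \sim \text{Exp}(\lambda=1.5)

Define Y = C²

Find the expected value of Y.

Using E[X²] = Var(X) + (E[X])²:
E[C] = 0.66666667
Var(C) = 1/1.5^2 = 0.44444444
E[C²] = 0.44444444 + 0.66666667² = 0.44444444 + 0.44444444 = 0.88888889

0.88888889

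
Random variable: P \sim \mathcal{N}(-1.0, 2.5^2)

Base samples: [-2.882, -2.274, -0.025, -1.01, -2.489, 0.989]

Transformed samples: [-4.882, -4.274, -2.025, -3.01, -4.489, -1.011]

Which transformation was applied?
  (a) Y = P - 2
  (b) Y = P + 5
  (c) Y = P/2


Checking option (a) Y = P - 2:
  P = -2.882 -> Y = -4.882 ✓
  P = -2.274 -> Y = -4.274 ✓
  P = -0.025 -> Y = -2.025 ✓
All samples match this transformation.

(a) P - 2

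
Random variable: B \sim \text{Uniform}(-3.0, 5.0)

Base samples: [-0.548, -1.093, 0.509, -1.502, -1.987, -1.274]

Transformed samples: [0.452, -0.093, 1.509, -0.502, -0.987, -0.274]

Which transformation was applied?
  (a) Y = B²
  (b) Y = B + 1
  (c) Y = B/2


Checking option (b) Y = B + 1:
  B = -0.548 -> Y = 0.452 ✓
  B = -1.093 -> Y = -0.093 ✓
  B = 0.509 -> Y = 1.509 ✓
All samples match this transformation.

(b) B + 1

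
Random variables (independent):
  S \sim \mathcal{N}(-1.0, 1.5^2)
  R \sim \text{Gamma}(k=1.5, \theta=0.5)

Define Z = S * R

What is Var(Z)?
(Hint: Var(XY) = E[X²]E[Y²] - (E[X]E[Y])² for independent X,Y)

Var(XY) = E[X²]E[Y²] - (E[X]E[Y])²
E[S] = -1, Var(S) = 2.25
E[R] = 0.75, Var(R) = 0.375
E[S²] = 2.25 + (-1)² = 3.25
E[R²] = 0.375 + 0.75² = 0.9375
Var(Z) = 3.25*0.9375 - (-1*0.75)²
= 3.046875 - 0.5625 = 2.484375

2.484375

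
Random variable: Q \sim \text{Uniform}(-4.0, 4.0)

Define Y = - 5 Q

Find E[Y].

For Y = -5Q:
E[Y] = -5 * E[Q]
E[Q] = (-4 + 4)/2 = 0
E[Y] = -5 * 0 = 0

0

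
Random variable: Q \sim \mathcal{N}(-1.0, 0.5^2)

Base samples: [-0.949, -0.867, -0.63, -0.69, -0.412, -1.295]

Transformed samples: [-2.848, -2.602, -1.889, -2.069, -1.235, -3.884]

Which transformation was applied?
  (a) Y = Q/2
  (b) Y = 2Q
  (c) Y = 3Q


Checking option (c) Y = 3Q:
  Q = -0.949 -> Y = -2.848 ✓
  Q = -0.867 -> Y = -2.602 ✓
  Q = -0.63 -> Y = -1.889 ✓
All samples match this transformation.

(c) 3Q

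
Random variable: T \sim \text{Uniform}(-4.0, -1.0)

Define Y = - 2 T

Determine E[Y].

For Y = -2T:
E[Y] = -2 * E[T]
E[T] = (-4 - 1)/2 = -2.5
E[Y] = -2 * (-2.5) = 5

5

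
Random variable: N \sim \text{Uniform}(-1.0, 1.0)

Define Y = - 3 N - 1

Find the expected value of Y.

For Y = -3N - 1:
E[Y] = -3 * E[N] - 1
E[N] = (-1 + 1)/2 = 0
E[Y] = -3 * 0 - 1 = -1

-1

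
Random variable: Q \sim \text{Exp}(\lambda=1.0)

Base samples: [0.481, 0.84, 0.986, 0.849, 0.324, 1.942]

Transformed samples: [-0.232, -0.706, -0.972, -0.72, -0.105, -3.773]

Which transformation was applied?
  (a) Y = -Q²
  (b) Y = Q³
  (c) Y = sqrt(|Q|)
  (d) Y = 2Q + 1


Checking option (a) Y = -Q²:
  Q = 0.481 -> Y = -0.232 ✓
  Q = 0.84 -> Y = -0.706 ✓
  Q = 0.986 -> Y = -0.972 ✓
All samples match this transformation.

(a) -Q²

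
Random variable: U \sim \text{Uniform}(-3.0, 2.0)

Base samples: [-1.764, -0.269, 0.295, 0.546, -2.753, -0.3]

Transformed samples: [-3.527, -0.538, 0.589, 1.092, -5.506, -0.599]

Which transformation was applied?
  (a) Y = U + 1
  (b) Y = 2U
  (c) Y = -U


Checking option (b) Y = 2U:
  U = -1.764 -> Y = -3.527 ✓
  U = -0.269 -> Y = -0.538 ✓
  U = 0.295 -> Y = 0.589 ✓
All samples match this transformation.

(b) 2U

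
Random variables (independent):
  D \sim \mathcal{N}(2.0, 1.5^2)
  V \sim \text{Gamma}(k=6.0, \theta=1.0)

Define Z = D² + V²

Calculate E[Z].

E[Z] = E[D²] + E[V²]
E[D²] = Var(D) + E[D]² = 2.25 + 4 = 6.25
E[V²] = Var(V) + E[V]² = 6 + 36 = 42
E[Z] = 6.25 + 42 = 48.25

48.25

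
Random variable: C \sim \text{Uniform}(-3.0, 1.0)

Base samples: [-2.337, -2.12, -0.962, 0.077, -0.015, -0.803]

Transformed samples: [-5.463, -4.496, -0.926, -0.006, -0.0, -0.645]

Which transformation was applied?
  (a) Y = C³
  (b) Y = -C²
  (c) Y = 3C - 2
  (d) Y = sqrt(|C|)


Checking option (b) Y = -C²:
  C = -2.337 -> Y = -5.463 ✓
  C = -2.12 -> Y = -4.496 ✓
  C = -0.962 -> Y = -0.926 ✓
All samples match this transformation.

(b) -C²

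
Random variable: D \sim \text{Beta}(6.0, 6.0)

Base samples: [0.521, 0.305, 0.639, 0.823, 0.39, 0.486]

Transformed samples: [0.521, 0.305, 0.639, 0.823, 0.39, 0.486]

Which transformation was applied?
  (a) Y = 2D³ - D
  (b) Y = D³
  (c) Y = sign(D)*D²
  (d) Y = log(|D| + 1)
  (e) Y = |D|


Checking option (e) Y = |D|:
  D = 0.521 -> Y = 0.521 ✓
  D = 0.305 -> Y = 0.305 ✓
  D = 0.639 -> Y = 0.639 ✓
All samples match this transformation.

(e) |D|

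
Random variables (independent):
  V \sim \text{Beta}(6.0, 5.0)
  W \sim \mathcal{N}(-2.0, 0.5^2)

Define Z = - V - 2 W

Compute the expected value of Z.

E[Z] = -1*E[V] - 2*E[W]
E[V] = 0.54545455
E[W] = -2
E[Z] = -1*0.54545455 - 2*(-2) = 3.4545455

3.4545455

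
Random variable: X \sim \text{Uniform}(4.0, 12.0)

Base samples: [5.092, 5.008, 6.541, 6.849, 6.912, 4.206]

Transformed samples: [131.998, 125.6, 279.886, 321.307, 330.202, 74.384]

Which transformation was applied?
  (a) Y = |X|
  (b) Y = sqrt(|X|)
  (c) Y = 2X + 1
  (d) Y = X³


Checking option (d) Y = X³:
  X = 5.092 -> Y = 131.998 ✓
  X = 5.008 -> Y = 125.6 ✓
  X = 6.541 -> Y = 279.886 ✓
All samples match this transformation.

(d) X³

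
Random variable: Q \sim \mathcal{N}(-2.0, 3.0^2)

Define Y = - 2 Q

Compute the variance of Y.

For Y = aQ + b: Var(Y) = a² * Var(Q)
Var(Q) = 3.0^2 = 9
Var(Y) = (-2)² * 9 = 4 * 9 = 36

36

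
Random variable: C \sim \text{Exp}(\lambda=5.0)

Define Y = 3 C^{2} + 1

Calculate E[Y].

E[Y] = 3*E[C²] + 1
E[C] = 0.2
E[C²] = Var(C) + (E[C])² = 0.04 + 0.04 = 0.08
E[Y] = 3*0.08 + 1 = 1.24

1.24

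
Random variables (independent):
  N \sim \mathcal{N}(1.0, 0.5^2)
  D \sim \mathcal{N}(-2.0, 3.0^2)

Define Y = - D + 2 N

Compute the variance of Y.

For independent RVs: Var(aX + bY) = a²Var(X) + b²Var(Y)
Var(N) = 0.25
Var(D) = 9
Var(Y) = 2²*0.25 + (-1)²*9
= 4*0.25 + 1*9 = 10

10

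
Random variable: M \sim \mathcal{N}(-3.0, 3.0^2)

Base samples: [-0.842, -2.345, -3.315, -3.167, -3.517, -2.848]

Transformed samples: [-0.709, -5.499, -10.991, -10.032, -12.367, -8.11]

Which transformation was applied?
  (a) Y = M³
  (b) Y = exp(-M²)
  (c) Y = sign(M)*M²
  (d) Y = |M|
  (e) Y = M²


Checking option (c) Y = sign(M)*M²:
  M = -0.842 -> Y = -0.709 ✓
  M = -2.345 -> Y = -5.499 ✓
  M = -3.315 -> Y = -10.991 ✓
All samples match this transformation.

(c) sign(M)*M²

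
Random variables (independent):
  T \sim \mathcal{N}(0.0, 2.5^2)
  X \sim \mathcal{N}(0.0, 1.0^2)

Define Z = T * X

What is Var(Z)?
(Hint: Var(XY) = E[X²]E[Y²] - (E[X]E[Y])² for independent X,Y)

Var(XY) = E[X²]E[Y²] - (E[X]E[Y])²
E[T] = 0, Var(T) = 6.25
E[X] = 0, Var(X) = 1
E[T²] = 6.25 + 0² = 6.25
E[X²] = 1 + 0² = 1
Var(Z) = 6.25*1 - (0*0)²
= 6.25 - 0 = 6.25

6.25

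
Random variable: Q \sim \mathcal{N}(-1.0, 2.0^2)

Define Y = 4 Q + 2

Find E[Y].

For Y = 4Q + 2:
E[Y] = 4 * E[Q] + 2
E[Q] = -1.0 = -1
E[Y] = 4 * (-1) + 2 = -2

-2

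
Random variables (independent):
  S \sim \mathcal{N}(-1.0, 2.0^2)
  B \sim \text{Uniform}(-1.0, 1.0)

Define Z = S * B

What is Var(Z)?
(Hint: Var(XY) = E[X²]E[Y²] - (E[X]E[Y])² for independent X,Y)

Var(XY) = E[X²]E[Y²] - (E[X]E[Y])²
E[S] = -1, Var(S) = 4
E[B] = 0, Var(B) = 0.33333333
E[S²] = 4 + (-1)² = 5
E[B²] = 0.33333333 + 0² = 0.33333333
Var(Z) = 5*0.33333333 - (-1*0)²
= 1.6666667 - 0 = 1.6666667

1.6666667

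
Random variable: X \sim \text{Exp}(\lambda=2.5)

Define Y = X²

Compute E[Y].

Using E[X²] = Var(X) + (E[X])²:
E[X] = 0.4
Var(X) = 1/2.5^2 = 0.16
E[X²] = 0.16 + 0.4² = 0.16 + 0.16 = 0.32

0.32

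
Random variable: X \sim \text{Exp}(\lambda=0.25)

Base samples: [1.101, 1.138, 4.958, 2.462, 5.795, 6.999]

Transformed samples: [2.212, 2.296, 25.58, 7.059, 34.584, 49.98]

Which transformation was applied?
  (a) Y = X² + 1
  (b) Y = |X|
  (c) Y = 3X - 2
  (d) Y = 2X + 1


Checking option (a) Y = X² + 1:
  X = 1.101 -> Y = 2.212 ✓
  X = 1.138 -> Y = 2.296 ✓
  X = 4.958 -> Y = 25.58 ✓
All samples match this transformation.

(a) X² + 1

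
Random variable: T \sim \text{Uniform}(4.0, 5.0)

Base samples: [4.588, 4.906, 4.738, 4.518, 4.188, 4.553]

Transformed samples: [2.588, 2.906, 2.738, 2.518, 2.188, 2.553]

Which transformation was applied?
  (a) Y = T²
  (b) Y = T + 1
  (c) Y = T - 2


Checking option (c) Y = T - 2:
  T = 4.588 -> Y = 2.588 ✓
  T = 4.906 -> Y = 2.906 ✓
  T = 4.738 -> Y = 2.738 ✓
All samples match this transformation.

(c) T - 2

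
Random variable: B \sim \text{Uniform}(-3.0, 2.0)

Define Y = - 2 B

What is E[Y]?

For Y = -2B:
E[Y] = -2 * E[B]
E[B] = (-3 + 2)/2 = -0.5
E[Y] = -2 * (-0.5) = 1

1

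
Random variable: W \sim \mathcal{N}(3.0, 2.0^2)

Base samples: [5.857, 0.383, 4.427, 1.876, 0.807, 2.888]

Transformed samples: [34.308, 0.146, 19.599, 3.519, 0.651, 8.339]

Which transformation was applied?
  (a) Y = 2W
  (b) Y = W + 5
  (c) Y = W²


Checking option (c) Y = W²:
  W = 5.857 -> Y = 34.308 ✓
  W = 0.383 -> Y = 0.146 ✓
  W = 4.427 -> Y = 19.599 ✓
All samples match this transformation.

(c) W²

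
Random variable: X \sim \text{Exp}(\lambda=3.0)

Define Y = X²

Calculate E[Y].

E[X²] = Var(X) + (E[X])² = 0.11111111 + 0.11111111 = 0.22222222

0.22222222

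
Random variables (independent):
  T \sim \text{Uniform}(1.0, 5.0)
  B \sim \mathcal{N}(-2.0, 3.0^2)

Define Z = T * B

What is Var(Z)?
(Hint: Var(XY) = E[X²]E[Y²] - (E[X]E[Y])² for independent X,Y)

Var(XY) = E[X²]E[Y²] - (E[X]E[Y])²
E[T] = 3, Var(T) = 1.3333333
E[B] = -2, Var(B) = 9
E[T²] = 1.3333333 + 3² = 10.333333
E[B²] = 9 + (-2)² = 13
Var(Z) = 10.333333*13 - (3*(-2))²
= 134.33333 - 36 = 98.333333

98.333333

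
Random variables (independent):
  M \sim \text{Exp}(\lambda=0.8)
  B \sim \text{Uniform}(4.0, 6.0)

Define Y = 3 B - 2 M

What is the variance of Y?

For independent RVs: Var(aX + bY) = a²Var(X) + b²Var(Y)
Var(M) = 1.5625
Var(B) = 0.33333333
Var(Y) = (-2)²*1.5625 + 3²*0.33333333
= 4*1.5625 + 9*0.33333333 = 9.25

9.25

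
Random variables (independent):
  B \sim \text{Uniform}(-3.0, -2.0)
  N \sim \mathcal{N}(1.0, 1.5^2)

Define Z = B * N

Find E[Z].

For independent RVs: E[XY] = E[X]*E[Y]
E[B] = -2.5
E[N] = 1
E[Z] = -2.5 * 1 = -2.5

-2.5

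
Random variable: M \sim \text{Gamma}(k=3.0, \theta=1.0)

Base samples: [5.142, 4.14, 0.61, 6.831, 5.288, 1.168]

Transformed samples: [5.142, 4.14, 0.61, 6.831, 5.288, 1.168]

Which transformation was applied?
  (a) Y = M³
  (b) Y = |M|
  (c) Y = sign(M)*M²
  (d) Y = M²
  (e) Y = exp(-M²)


Checking option (b) Y = |M|:
  M = 5.142 -> Y = 5.142 ✓
  M = 4.14 -> Y = 4.14 ✓
  M = 0.61 -> Y = 0.61 ✓
All samples match this transformation.

(b) |M|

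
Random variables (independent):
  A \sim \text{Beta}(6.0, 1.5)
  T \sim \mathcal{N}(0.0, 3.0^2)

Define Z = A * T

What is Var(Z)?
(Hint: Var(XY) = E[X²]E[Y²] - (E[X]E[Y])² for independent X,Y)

Var(XY) = E[X²]E[Y²] - (E[X]E[Y])²
E[A] = 0.8, Var(A) = 0.018823529
E[T] = 0, Var(T) = 9
E[A²] = 0.018823529 + 0.8² = 0.65882353
E[T²] = 9 + 0² = 9
Var(Z) = 0.65882353*9 - (0.8*0)²
= 5.9294118 - 0 = 5.9294118

5.9294118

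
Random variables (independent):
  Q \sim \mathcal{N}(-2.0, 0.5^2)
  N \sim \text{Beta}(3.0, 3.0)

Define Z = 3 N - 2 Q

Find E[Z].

E[Z] = -2*E[Q] + 3*E[N]
E[Q] = -2
E[N] = 0.5
E[Z] = -2*(-2) + 3*0.5 = 5.5

5.5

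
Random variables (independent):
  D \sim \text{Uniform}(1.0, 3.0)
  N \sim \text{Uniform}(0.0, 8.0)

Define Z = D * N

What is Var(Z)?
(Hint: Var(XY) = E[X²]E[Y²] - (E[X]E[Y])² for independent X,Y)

Var(XY) = E[X²]E[Y²] - (E[X]E[Y])²
E[D] = 2, Var(D) = 0.33333333
E[N] = 4, Var(N) = 5.3333333
E[D²] = 0.33333333 + 2² = 4.3333333
E[N²] = 5.3333333 + 4² = 21.333333
Var(Z) = 4.3333333*21.333333 - (2*4)²
= 92.444444 - 64 = 28.444444

28.444444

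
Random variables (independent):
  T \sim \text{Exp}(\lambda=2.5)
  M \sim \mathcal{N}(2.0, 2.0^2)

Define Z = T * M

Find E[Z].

For independent RVs: E[XY] = E[X]*E[Y]
E[T] = 0.4
E[M] = 2
E[Z] = 0.4 * 2 = 0.8

0.8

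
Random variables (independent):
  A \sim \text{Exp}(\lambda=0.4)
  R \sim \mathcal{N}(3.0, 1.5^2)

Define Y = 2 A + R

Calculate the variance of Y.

For independent RVs: Var(aX + bY) = a²Var(X) + b²Var(Y)
Var(A) = 6.25
Var(R) = 2.25
Var(Y) = 2²*6.25 + 1²*2.25
= 4*6.25 + 1*2.25 = 27.25

27.25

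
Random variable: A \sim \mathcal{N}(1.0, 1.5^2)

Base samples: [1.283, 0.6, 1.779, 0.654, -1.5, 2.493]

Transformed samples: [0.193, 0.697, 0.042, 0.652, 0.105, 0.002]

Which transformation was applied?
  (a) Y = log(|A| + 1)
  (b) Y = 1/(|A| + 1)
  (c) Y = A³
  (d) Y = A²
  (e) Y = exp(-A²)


Checking option (e) Y = exp(-A²):
  A = 1.283 -> Y = 0.193 ✓
  A = 0.6 -> Y = 0.697 ✓
  A = 1.779 -> Y = 0.042 ✓
All samples match this transformation.

(e) exp(-A²)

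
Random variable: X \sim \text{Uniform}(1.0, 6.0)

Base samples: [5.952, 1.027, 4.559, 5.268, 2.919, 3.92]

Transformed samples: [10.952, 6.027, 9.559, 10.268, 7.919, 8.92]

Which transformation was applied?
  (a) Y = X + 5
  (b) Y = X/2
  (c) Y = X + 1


Checking option (a) Y = X + 5:
  X = 5.952 -> Y = 10.952 ✓
  X = 1.027 -> Y = 6.027 ✓
  X = 4.559 -> Y = 9.559 ✓
All samples match this transformation.

(a) X + 5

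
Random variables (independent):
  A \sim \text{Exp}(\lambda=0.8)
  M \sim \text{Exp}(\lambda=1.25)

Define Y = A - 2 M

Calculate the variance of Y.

For independent RVs: Var(aX + bY) = a²Var(X) + b²Var(Y)
Var(A) = 1.5625
Var(M) = 0.64
Var(Y) = 1²*1.5625 + (-2)²*0.64
= 1*1.5625 + 4*0.64 = 4.1225

4.1225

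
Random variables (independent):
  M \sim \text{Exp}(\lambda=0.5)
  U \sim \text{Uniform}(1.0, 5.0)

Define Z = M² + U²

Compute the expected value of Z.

E[Z] = E[M²] + E[U²]
E[M²] = Var(M) + E[M]² = 4 + 4 = 8
E[U²] = Var(U) + E[U]² = 1.3333333 + 9 = 10.333333
E[Z] = 8 + 10.333333 = 18.333333

18.333333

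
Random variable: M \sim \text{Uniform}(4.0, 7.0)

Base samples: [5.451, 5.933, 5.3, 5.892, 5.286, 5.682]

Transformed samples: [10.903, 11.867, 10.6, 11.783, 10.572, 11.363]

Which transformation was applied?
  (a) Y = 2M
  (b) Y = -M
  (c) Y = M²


Checking option (a) Y = 2M:
  M = 5.451 -> Y = 10.903 ✓
  M = 5.933 -> Y = 11.867 ✓
  M = 5.3 -> Y = 10.6 ✓
All samples match this transformation.

(a) 2M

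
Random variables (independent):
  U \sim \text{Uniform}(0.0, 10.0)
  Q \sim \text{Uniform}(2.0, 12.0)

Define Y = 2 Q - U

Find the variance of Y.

For independent RVs: Var(aX + bY) = a²Var(X) + b²Var(Y)
Var(U) = 8.3333333
Var(Q) = 8.3333333
Var(Y) = (-1)²*8.3333333 + 2²*8.3333333
= 1*8.3333333 + 4*8.3333333 = 41.666667

41.666667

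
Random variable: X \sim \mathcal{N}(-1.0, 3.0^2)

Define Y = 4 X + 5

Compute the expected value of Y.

For Y = 4X + 5:
E[Y] = 4 * E[X] + 5
E[X] = -1.0 = -1
E[Y] = 4 * (-1) + 5 = 1

1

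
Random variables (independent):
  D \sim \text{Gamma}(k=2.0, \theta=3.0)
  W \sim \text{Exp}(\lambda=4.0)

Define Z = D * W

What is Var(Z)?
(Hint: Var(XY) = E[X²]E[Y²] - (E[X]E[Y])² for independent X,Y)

Var(XY) = E[X²]E[Y²] - (E[X]E[Y])²
E[D] = 6, Var(D) = 18
E[W] = 0.25, Var(W) = 0.0625
E[D²] = 18 + 6² = 54
E[W²] = 0.0625 + 0.25² = 0.125
Var(Z) = 54*0.125 - (6*0.25)²
= 6.75 - 2.25 = 4.5

4.5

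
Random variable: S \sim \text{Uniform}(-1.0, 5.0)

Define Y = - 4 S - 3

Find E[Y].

For Y = -4S - 3:
E[Y] = -4 * E[S] - 3
E[S] = (-1 + 5)/2 = 2
E[Y] = -4 * 2 - 3 = -11

-11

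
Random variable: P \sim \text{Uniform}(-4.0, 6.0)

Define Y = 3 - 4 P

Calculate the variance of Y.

For Y = aP + b: Var(Y) = a² * Var(P)
Var(P) = (6 + 4)^2/12 = 8.3333333
Var(Y) = (-4)² * 8.3333333 = 16 * 8.3333333 = 133.33333

133.33333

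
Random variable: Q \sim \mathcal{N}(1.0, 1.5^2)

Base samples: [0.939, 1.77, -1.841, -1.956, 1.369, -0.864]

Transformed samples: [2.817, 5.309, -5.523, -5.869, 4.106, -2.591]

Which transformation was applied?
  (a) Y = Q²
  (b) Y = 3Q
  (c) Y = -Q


Checking option (b) Y = 3Q:
  Q = 0.939 -> Y = 2.817 ✓
  Q = 1.77 -> Y = 5.309 ✓
  Q = -1.841 -> Y = -5.523 ✓
All samples match this transformation.

(b) 3Q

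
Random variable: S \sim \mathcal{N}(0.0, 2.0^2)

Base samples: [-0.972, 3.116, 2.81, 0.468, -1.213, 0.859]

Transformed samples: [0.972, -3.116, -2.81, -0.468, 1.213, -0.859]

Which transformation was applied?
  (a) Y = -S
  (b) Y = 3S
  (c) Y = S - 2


Checking option (a) Y = -S:
  S = -0.972 -> Y = 0.972 ✓
  S = 3.116 -> Y = -3.116 ✓
  S = 2.81 -> Y = -2.81 ✓
All samples match this transformation.

(a) -S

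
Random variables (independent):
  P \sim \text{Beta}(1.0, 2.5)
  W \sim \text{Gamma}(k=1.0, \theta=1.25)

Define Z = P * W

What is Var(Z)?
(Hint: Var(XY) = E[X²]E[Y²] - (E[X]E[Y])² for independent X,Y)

Var(XY) = E[X²]E[Y²] - (E[X]E[Y])²
E[P] = 0.28571429, Var(P) = 0.045351474
E[W] = 1.25, Var(W) = 1.5625
E[P²] = 0.045351474 + 0.28571429² = 0.12698413
E[W²] = 1.5625 + 1.25² = 3.125
Var(Z) = 0.12698413*3.125 - (0.28571429*1.25)²
= 0.3968254 - 0.12755102 = 0.26927438

0.26927438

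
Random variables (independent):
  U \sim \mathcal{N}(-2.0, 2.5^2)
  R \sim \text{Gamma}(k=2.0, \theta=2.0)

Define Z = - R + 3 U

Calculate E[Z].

E[Z] = 3*E[U] - 1*E[R]
E[U] = -2
E[R] = 4
E[Z] = 3*(-2) - 1*4 = -10

-10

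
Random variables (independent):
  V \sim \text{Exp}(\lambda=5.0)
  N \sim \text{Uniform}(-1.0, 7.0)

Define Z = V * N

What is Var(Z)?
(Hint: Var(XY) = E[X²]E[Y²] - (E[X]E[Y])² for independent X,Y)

Var(XY) = E[X²]E[Y²] - (E[X]E[Y])²
E[V] = 0.2, Var(V) = 0.04
E[N] = 3, Var(N) = 5.3333333
E[V²] = 0.04 + 0.2² = 0.08
E[N²] = 5.3333333 + 3² = 14.333333
Var(Z) = 0.08*14.333333 - (0.2*3)²
= 1.1466667 - 0.36 = 0.78666667

0.78666667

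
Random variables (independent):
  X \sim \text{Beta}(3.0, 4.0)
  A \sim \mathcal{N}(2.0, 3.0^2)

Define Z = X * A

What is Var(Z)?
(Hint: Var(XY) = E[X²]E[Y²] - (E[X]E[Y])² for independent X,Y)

Var(XY) = E[X²]E[Y²] - (E[X]E[Y])²
E[X] = 0.42857143, Var(X) = 0.030612245
E[A] = 2, Var(A) = 9
E[X²] = 0.030612245 + 0.42857143² = 0.21428571
E[A²] = 9 + 2² = 13
Var(Z) = 0.21428571*13 - (0.42857143*2)²
= 2.7857143 - 0.73469388 = 2.0510204

2.0510204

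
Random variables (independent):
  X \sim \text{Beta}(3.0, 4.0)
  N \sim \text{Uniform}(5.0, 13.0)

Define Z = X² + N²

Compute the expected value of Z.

E[Z] = E[X²] + E[N²]
E[X²] = Var(X) + E[X]² = 0.030612245 + 0.18367347 = 0.21428571
E[N²] = Var(N) + E[N]² = 5.3333333 + 81 = 86.333333
E[Z] = 0.21428571 + 86.333333 = 86.547619

86.547619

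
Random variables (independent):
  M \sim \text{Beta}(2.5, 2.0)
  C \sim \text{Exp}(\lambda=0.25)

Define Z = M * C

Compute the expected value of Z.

For independent RVs: E[XY] = E[X]*E[Y]
E[M] = 0.55555556
E[C] = 4
E[Z] = 0.55555556 * 4 = 2.2222222

2.2222222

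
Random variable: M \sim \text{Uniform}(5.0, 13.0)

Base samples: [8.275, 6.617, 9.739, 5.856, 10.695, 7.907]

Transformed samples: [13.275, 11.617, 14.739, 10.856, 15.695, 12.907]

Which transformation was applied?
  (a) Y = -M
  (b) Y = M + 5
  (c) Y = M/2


Checking option (b) Y = M + 5:
  M = 8.275 -> Y = 13.275 ✓
  M = 6.617 -> Y = 11.617 ✓
  M = 9.739 -> Y = 14.739 ✓
All samples match this transformation.

(b) M + 5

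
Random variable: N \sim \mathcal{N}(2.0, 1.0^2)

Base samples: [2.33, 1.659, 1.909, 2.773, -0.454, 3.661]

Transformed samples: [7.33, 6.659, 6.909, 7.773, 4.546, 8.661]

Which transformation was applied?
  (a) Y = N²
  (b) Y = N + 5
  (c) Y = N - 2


Checking option (b) Y = N + 5:
  N = 2.33 -> Y = 7.33 ✓
  N = 1.659 -> Y = 6.659 ✓
  N = 1.909 -> Y = 6.909 ✓
All samples match this transformation.

(b) N + 5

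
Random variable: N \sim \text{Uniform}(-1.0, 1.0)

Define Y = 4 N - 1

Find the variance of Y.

For Y = aN + b: Var(Y) = a² * Var(N)
Var(N) = (1 + 1)^2/12 = 0.33333333
Var(Y) = 4² * 0.33333333 = 16 * 0.33333333 = 5.3333333

5.3333333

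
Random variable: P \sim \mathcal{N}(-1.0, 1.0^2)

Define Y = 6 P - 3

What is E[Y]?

For Y = 6P - 3:
E[Y] = 6 * E[P] - 3
E[P] = -1.0 = -1
E[Y] = 6 * (-1) - 3 = -9

-9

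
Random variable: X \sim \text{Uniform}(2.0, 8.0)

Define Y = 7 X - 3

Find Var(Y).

For Y = aX + b: Var(Y) = a² * Var(X)
Var(X) = (8 - 2)^2/12 = 3
Var(Y) = 7² * 3 = 49 * 3 = 147

147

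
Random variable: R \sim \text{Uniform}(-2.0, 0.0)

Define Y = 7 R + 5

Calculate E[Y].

For Y = 7R + 5:
E[Y] = 7 * E[R] + 5
E[R] = (-2 + 0)/2 = -1
E[Y] = 7 * (-1) + 5 = -2

-2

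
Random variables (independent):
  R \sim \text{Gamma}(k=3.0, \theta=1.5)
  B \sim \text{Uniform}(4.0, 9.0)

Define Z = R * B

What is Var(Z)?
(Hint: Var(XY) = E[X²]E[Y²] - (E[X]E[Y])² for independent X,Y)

Var(XY) = E[X²]E[Y²] - (E[X]E[Y])²
E[R] = 4.5, Var(R) = 6.75
E[B] = 6.5, Var(B) = 2.0833333
E[R²] = 6.75 + 4.5² = 27
E[B²] = 2.0833333 + 6.5² = 44.333333
Var(Z) = 27*44.333333 - (4.5*6.5)²
= 1197 - 855.5625 = 341.4375

341.4375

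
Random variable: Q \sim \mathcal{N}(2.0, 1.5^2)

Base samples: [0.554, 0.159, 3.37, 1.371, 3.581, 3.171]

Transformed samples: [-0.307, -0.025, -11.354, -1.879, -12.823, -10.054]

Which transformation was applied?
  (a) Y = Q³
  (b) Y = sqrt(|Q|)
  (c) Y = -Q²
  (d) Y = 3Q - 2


Checking option (c) Y = -Q²:
  Q = 0.554 -> Y = -0.307 ✓
  Q = 0.159 -> Y = -0.025 ✓
  Q = 3.37 -> Y = -11.354 ✓
All samples match this transformation.

(c) -Q²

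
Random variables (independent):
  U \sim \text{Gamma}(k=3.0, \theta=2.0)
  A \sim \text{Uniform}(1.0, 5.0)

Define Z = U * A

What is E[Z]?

For independent RVs: E[XY] = E[X]*E[Y]
E[U] = 6
E[A] = 3
E[Z] = 6 * 3 = 18

18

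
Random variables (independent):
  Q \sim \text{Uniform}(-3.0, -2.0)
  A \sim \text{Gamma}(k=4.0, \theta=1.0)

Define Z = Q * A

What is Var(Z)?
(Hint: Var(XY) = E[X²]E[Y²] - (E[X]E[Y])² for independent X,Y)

Var(XY) = E[X²]E[Y²] - (E[X]E[Y])²
E[Q] = -2.5, Var(Q) = 0.083333333
E[A] = 4, Var(A) = 4
E[Q²] = 0.083333333 + (-2.5)² = 6.3333333
E[A²] = 4 + 4² = 20
Var(Z) = 6.3333333*20 - (-2.5*4)²
= 126.66667 - 100 = 26.666667

26.666667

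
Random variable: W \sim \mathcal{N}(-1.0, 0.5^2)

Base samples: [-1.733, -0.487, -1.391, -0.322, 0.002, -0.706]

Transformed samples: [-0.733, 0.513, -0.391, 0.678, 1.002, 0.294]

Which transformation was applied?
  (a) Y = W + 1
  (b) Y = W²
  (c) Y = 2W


Checking option (a) Y = W + 1:
  W = -1.733 -> Y = -0.733 ✓
  W = -0.487 -> Y = 0.513 ✓
  W = -1.391 -> Y = -0.391 ✓
All samples match this transformation.

(a) W + 1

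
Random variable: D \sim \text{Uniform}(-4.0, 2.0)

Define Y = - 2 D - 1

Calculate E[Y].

For Y = -2D - 1:
E[Y] = -2 * E[D] - 1
E[D] = (-4 + 2)/2 = -1
E[Y] = -2 * (-1) - 1 = 1

1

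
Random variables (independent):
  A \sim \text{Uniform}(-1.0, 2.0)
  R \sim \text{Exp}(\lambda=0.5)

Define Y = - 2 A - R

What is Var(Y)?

For independent RVs: Var(aX + bY) = a²Var(X) + b²Var(Y)
Var(A) = 0.75
Var(R) = 4
Var(Y) = (-2)²*0.75 + (-1)²*4
= 4*0.75 + 1*4 = 7

7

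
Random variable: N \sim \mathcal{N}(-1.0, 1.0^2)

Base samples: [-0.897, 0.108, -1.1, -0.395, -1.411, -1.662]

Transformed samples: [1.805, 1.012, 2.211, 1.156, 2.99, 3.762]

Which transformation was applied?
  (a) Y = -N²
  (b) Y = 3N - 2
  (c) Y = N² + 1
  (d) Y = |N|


Checking option (c) Y = N² + 1:
  N = -0.897 -> Y = 1.805 ✓
  N = 0.108 -> Y = 1.012 ✓
  N = -1.1 -> Y = 2.211 ✓
All samples match this transformation.

(c) N² + 1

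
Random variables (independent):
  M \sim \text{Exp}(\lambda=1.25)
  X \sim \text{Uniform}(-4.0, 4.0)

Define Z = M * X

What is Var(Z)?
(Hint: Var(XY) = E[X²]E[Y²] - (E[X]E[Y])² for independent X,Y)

Var(XY) = E[X²]E[Y²] - (E[X]E[Y])²
E[M] = 0.8, Var(M) = 0.64
E[X] = 0, Var(X) = 5.3333333
E[M²] = 0.64 + 0.8² = 1.28
E[X²] = 5.3333333 + 0² = 5.3333333
Var(Z) = 1.28*5.3333333 - (0.8*0)²
= 6.8266667 - 0 = 6.8266667

6.8266667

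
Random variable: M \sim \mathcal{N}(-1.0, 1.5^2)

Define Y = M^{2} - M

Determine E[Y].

E[Y] = 1*E[M²] - 1*E[M]
E[M] = -1
E[M²] = Var(M) + (E[M])² = 2.25 + 1 = 3.25
E[Y] = 1*3.25 - 1*(-1) = 4.25

4.25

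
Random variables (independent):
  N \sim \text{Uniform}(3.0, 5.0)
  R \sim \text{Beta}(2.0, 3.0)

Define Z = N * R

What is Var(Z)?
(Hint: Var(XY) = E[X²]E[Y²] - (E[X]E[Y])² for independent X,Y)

Var(XY) = E[X²]E[Y²] - (E[X]E[Y])²
E[N] = 4, Var(N) = 0.33333333
E[R] = 0.4, Var(R) = 0.04
E[N²] = 0.33333333 + 4² = 16.333333
E[R²] = 0.04 + 0.4² = 0.2
Var(Z) = 16.333333*0.2 - (4*0.4)²
= 3.2666667 - 2.56 = 0.70666667

0.70666667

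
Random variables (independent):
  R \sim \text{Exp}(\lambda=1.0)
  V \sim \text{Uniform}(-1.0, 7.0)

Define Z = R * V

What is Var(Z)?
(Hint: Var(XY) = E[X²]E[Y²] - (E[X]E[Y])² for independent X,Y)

Var(XY) = E[X²]E[Y²] - (E[X]E[Y])²
E[R] = 1, Var(R) = 1
E[V] = 3, Var(V) = 5.3333333
E[R²] = 1 + 1² = 2
E[V²] = 5.3333333 + 3² = 14.333333
Var(Z) = 2*14.333333 - (1*3)²
= 28.666667 - 9 = 19.666667

19.666667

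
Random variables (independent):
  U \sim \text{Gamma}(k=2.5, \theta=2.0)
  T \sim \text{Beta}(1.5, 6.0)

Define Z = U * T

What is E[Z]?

For independent RVs: E[XY] = E[X]*E[Y]
E[U] = 5
E[T] = 0.2
E[Z] = 5 * 0.2 = 1

1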